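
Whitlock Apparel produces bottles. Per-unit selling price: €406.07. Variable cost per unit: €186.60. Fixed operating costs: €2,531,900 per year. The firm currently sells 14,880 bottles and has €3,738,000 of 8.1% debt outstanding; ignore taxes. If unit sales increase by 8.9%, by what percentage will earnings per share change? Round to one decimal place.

+67.4%

At 14,880 units, contribution = 14,880 × €219.47 = €3,265,713.60.
EBIT = €3,265,713.60 − €2,531,900 = €733,813.60.
Interest = €302,778.00, so EBIT − I = €431,035.60.
DCL = total CM / (EBIT − I) = €3,265,713.60 / €431,035.60 = 7.5764.
%ΔEPS = DCL × %ΔSales = 7.5764 × +8.9% = +67.4%.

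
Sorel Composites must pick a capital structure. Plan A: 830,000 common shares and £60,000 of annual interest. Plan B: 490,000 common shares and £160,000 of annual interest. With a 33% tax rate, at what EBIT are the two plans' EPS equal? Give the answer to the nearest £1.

Set EPS_A = EPS_B: (EBIT − £60,000)(1 − 0.33) ÷ 830,000 = (EBIT − £160,000)(1 − 0.33) ÷ 490,000.
Cancelling (1 − t) and cross-multiplying: 490,000·(EBIT − 60,000) = 830,000·(EBIT − 160,000).
EBIT × (830,000 − 490,000) = 160,000 × 830,000 − 60,000 × 490,000 = 103,400,000,000, so EBIT = 103,400,000,000 ÷ 340,000 = 304,117.65.

£304,118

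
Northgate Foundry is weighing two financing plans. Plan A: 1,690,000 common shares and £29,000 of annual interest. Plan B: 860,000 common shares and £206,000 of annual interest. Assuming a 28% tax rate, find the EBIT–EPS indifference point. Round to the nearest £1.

At indifference, (EBIT − 29,000)(1 − t)/1,690,000 = (EBIT − 206,000)(1 − t)/860,000.
Cancelling (1 − t) and cross-multiplying: 860,000·(EBIT − 29,000) = 1,690,000·(EBIT − 206,000).
EBIT × (1,690,000 − 860,000) = 206,000 × 1,690,000 − 29,000 × 860,000 = 323,200,000,000, so EBIT = 323,200,000,000 ÷ 830,000 = 389,397.59.

£389,398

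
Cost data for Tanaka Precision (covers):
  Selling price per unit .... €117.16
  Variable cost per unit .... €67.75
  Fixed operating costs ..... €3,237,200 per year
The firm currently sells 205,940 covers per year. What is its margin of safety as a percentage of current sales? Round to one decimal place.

68.2%

Each unit contributes €117.16 − €67.75 = €49.41. Break-even units = €3,237,200 ÷ €49.41 = 65,517.10; break-even revenue = 65,517.10 × €117.16 = €7,675,983.65.
Current sales = 205,940 × €117.16 = €24,127,930.40.
Margin of safety = (€24,127,930.40 − €7,675,983.65) ÷ €24,127,930.40 = 68.2%.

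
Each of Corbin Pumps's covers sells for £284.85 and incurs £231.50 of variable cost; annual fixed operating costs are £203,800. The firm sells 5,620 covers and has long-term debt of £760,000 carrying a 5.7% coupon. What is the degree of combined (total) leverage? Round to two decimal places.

5.69

Total contribution margin = 5,620 × £53.35 = £299,827.00.
Subtracting fixed costs: EBIT = £299,827.00 − £203,800 = £96,027.00. Interest = £43,320.00, so EBIT − I = £52,707.00.
Degree of total leverage = total CM / (EBIT − interest) = £299,827.00 / £52,707.00 = 5.6886.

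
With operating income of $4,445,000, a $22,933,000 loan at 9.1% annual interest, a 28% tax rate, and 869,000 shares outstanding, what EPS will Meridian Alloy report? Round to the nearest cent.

$1.95

Pre-tax income = $4,445,000 − $2,086,903.00 = $2,358,097.00.
After tax at 28%: net income = $2,358,097.00 × 0.72 = $1,697,829.84.
Per share: $1,697,829.84 / 869,000 shares = $1.95.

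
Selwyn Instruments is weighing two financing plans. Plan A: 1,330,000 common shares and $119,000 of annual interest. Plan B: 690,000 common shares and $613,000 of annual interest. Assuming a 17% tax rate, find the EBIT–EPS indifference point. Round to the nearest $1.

$1,145,594

Set EPS_A = EPS_B: (EBIT − $119,000)(1 − 0.17) ÷ 1,330,000 = (EBIT − $613,000)(1 − 0.17) ÷ 690,000.
Cancelling (1 − t) and cross-multiplying: 690,000·(EBIT − 119,000) = 1,330,000·(EBIT − 613,000).
EBIT × (1,330,000 − 690,000) = 613,000 × 1,330,000 − 119,000 × 690,000 = 733,180,000,000, so EBIT = 733,180,000,000 ÷ 640,000 = 1,145,593.75.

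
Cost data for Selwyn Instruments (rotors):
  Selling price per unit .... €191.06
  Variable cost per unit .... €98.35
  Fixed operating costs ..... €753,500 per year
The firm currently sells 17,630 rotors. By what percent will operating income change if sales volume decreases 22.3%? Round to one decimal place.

At 17,630 units, contribution = 17,630 × €92.71 = €1,634,477.30.
EBIT = €1,634,477.30 − €753,500 = €880,977.30.
So DOL = total CM / EBIT = €1,634,477.30 / €880,977.30 = 1.8553.
%ΔEBIT = DOL × %ΔSales = 1.8553 × -22.3% = -41.4%.

-41.4%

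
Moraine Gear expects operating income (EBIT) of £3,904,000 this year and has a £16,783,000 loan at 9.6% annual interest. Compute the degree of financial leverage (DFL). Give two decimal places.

Annual interest charges come to £1,611,168.00.
Degree of financial leverage = EBIT / (EBIT − interest) = £3,904,000 / £2,292,832.00 = 1.7027.

1.70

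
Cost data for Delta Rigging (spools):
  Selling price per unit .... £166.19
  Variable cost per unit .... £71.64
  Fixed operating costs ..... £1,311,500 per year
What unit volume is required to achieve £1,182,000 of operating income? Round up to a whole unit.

Each unit contributes £166.19 − £71.64 = £94.55.
Required volume = (fixed costs + target profit) ÷ CM = (£1,311,500 + £1,182,000) ÷ £94.55 = 26,372.29, so 26,373 spools.

26,373 spools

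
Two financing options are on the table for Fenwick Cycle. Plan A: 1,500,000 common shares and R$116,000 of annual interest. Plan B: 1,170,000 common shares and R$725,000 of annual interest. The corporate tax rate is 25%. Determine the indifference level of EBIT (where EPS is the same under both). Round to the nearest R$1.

Set EPS_A = EPS_B: (EBIT − R$116,000)(1 − 0.25) ÷ 1,500,000 = (EBIT − R$725,000)(1 − 0.25) ÷ 1,170,000.
The (1 − t) factor cancels: (EBIT − 116,000) × 1,170,000 = (EBIT − 725,000) × 1,500,000.
Solving, EBIT = (725,000·1,500,000 − 116,000·1,170,000) / (1,500,000 − 1,170,000) = 951,780,000,000 / 330,000 = 2,884,181.82.

R$2,884,182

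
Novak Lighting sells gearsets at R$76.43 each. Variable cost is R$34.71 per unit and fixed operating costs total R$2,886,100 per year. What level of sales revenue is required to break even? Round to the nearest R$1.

Contribution margin per unit = R$76.43 − R$34.71 = R$41.72, a CM ratio of R$41.72 ÷ R$76.43 = 0.5459.
Break-even revenue = fixed costs × price ÷ CM = R$2,886,100 × R$76.43 ÷ R$41.72 = R$5,287,263.

R$5,287,263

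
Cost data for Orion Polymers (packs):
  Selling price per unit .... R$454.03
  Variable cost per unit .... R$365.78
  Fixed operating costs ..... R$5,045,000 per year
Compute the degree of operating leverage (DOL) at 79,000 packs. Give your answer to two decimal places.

At 79,000 units, contribution = 79,000 × R$88.25 = R$6,971,750.00.
Subtracting fixed costs: EBIT = R$6,971,750.00 − R$5,045,000 = R$1,926,750.00.
DOL = contribution ÷ EBIT = R$6,971,750.00 ÷ R$1,926,750.00 = 3.6184.

3.62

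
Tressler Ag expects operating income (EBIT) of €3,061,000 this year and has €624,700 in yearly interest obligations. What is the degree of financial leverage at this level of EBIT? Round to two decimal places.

Interest = €624,700.00.
Degree of financial leverage = EBIT / (EBIT − interest) = €3,061,000 / €2,436,300.00 = 1.2564.

1.26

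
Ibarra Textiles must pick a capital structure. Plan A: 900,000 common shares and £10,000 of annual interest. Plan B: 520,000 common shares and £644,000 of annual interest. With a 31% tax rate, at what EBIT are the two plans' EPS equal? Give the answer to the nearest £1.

£1,511,579

Set EPS_A = EPS_B: (EBIT − £10,000)(1 − 0.31) ÷ 900,000 = (EBIT − £644,000)(1 − 0.31) ÷ 520,000.
The (1 − t) factor cancels: (EBIT − 10,000) × 520,000 = (EBIT − 644,000) × 900,000.
Solving, EBIT = (644,000·900,000 − 10,000·520,000) / (900,000 − 520,000) = 574,400,000,000 / 380,000 = 1,511,578.95.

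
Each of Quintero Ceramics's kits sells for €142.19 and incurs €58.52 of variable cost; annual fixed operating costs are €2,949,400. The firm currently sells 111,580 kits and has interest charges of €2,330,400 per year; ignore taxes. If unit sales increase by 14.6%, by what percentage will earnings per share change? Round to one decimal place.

Contribution at this volume is 111,580 × €83.67 = €9,335,898.60.
EBIT = €9,335,898.60 − €2,949,400 = €6,386,498.60.
After interest of €2,330,400.00, pre-tax earnings = €4,056,098.60.
Degree of combined leverage = contribution ÷ (EBIT − I) = €9,335,898.60 ÷ €4,056,098.60 = 2.3017.
EPS therefore changes by 2.3017 × (+14.6%) = +33.6%.

+33.6%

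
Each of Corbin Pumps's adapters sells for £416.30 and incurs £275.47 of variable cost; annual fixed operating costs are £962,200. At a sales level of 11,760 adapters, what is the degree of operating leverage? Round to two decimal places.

2.39

At 11,760 units, contribution = 11,760 × £140.83 = £1,656,160.80.
Subtracting fixed costs: EBIT = £1,656,160.80 − £962,200 = £693,960.80.
So DOL = total CM / EBIT = £1,656,160.80 / £693,960.80 = 2.3865.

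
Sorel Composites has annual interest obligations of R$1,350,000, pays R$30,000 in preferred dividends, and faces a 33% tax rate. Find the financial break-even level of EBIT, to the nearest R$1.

Preferred dividends are paid after tax, so their pre-tax equivalent is R$30,000 ÷ (1 − 0.33) = R$44,776.12.
Financial break-even EBIT = interest + D_p ÷ (1 − t) = R$1,350,000 + R$44,776.12 = R$1,394,776.12.

R$1,394,776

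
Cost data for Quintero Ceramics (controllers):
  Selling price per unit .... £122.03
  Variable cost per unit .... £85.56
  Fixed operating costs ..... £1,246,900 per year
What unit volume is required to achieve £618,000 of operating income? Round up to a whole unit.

Contribution margin per unit = £122.03 − £85.56 = £36.47.
Need Q such that Q × £36.47 − £1,246,900 = £618,000, i.e. Q = £1,864,900 / £36.47 = 51,135.18 → 51,136.

51,136 controllers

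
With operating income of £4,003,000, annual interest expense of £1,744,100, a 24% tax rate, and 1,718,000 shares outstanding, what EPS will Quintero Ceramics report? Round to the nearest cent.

£1.00

Pre-tax income = £4,003,000 − £1,744,100.00 = £2,258,900.00.
After tax at 24%: net income = £2,258,900.00 × 0.76 = £1,716,764.00.
EPS = £1,716,764.00 ÷ 1,718,000 = £1.00.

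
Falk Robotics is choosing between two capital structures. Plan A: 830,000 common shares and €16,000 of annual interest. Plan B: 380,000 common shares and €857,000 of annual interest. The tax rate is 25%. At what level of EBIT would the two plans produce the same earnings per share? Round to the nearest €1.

At indifference, (EBIT − 16,000)(1 − t)/830,000 = (EBIT − 857,000)(1 − t)/380,000.
The (1 − t) factor cancels: (EBIT − 16,000) × 380,000 = (EBIT − 857,000) × 830,000.
EBIT × (830,000 − 380,000) = 857,000 × 830,000 − 16,000 × 380,000 = 705,230,000,000, so EBIT = 705,230,000,000 ÷ 450,000 = 1,567,177.78.

€1,567,178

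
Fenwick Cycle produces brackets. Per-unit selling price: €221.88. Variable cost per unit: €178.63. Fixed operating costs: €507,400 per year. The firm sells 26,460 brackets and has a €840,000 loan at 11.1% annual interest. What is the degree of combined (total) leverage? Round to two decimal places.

2.10

At 26,460 units, contribution = 26,460 × €43.25 = €1,144,395.00.
Operating income = contribution − fixed costs = €1,144,395.00 − €507,400 = €636,995.00. Interest = €93,240.00, so EBIT − I = €543,755.00.
Degree of total leverage = total CM / (EBIT − interest) = €1,144,395.00 / €543,755.00 = 2.1046.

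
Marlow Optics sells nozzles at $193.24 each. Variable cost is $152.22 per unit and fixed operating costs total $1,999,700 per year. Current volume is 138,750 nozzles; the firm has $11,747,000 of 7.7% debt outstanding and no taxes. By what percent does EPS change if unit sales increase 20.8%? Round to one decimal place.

+42.5%

Contribution at this volume is 138,750 × $41.02 = $5,691,525.00.
EBIT = $5,691,525.00 − $1,999,700 = $3,691,825.00.
After interest of $904,519.00, pre-tax earnings = $2,787,306.00.
Degree of combined leverage = contribution ÷ (EBIT − I) = $5,691,525.00 ÷ $2,787,306.00 = 2.0419.
EPS therefore changes by 2.0419 × (+20.8%) = +42.5%.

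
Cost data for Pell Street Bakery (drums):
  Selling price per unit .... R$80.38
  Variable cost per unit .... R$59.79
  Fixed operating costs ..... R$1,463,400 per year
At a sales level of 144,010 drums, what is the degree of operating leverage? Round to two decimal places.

1.97

Contribution at this volume is 144,010 × R$20.59 = R$2,965,165.90.
Subtracting fixed costs: EBIT = R$2,965,165.90 − R$1,463,400 = R$1,501,765.90.
Degree of operating leverage = R$2,965,165.90 / R$1,501,765.90 = 1.9745.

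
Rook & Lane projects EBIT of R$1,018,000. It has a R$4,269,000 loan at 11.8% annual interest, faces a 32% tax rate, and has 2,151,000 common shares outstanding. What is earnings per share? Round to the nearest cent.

R$0.16

Interest = R$503,742.00, so EBT = R$1,018,000 − R$503,742.00 = R$514,258.00.
Net income = R$514,258.00 × (1 − 0.32) = R$349,695.44.
EPS = R$349,695.44 ÷ 2,151,000 = R$0.16.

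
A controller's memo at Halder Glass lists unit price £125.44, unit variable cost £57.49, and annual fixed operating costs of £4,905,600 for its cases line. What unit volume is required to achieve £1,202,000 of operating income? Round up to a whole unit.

Unit CM = price − variable cost = £125.44 − £57.49 = £67.95.
Required volume = (fixed costs + target profit) ÷ CM = (£4,905,600 + £1,202,000) ÷ £67.95 = 89,883.74, so 89,884 cases.

89,884 cases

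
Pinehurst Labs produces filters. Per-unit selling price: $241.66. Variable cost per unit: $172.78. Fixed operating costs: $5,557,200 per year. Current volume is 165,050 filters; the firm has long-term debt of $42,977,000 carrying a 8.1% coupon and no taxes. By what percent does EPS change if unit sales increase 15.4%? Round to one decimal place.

+75.1%

Total contribution margin = 165,050 × $68.88 = $11,368,644.00.
Subtracting fixed costs: EBIT = $11,368,644.00 − $5,557,200 = $5,811,444.00.
Interest = $3,481,137.00, so EBIT − I = $2,330,307.00.
DCL = total CM / (EBIT − I) = $11,368,644.00 / $2,330,307.00 = 4.8786.
%ΔEPS = DCL × %ΔSales = 4.8786 × +15.4% = +75.1%.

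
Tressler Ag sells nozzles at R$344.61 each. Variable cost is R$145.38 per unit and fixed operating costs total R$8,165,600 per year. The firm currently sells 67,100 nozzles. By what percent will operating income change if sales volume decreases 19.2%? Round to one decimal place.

-49.3%

Contribution at this volume is 67,100 × R$199.23 = R$13,368,333.00.
Subtracting fixed costs: EBIT = R$13,368,333.00 − R$8,165,600 = R$5,202,733.00.
Degree of operating leverage = R$13,368,333.00 / R$5,202,733.00 = 2.5695.
%ΔEBIT = DOL × %ΔSales = 2.5695 × -19.2% = -49.3%.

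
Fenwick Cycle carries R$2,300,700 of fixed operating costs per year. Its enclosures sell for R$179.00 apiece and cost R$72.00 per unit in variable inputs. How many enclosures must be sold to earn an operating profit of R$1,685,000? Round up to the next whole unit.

Each unit contributes R$179.00 − R$72.00 = R$107.00.
Required volume = (fixed costs + target profit) ÷ CM = (R$2,300,700 + R$1,685,000) ÷ R$107.00 = 37,249.53, so 37,250 enclosures.

37,250 enclosures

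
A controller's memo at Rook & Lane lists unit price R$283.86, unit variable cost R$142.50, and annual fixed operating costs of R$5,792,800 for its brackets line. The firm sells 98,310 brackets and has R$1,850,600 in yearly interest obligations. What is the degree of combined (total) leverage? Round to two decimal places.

2.22

Contribution at this volume is 98,310 × R$141.36 = R$13,897,101.60.
Operating income = contribution − fixed costs = R$13,897,101.60 − R$5,792,800 = R$8,104,301.60. Interest = R$1,850,600.00, so EBIT − I = R$6,253,701.60.
Degree of total leverage = total CM / (EBIT − interest) = R$13,897,101.60 / R$6,253,701.60 = 2.2222.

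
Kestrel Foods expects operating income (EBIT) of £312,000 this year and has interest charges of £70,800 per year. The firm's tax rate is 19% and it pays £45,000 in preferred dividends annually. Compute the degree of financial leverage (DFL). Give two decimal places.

Interest = £70,800.00.
Preferred dividends grossed up pre-tax: £45,000 / (1 − 0.19) = £55,555.56.
DFL = EBIT ÷ [EBIT − I − D_p/(1−t)] = £312,000 ÷ [£312,000 − £70,800.00 − £55,555.56] = £312,000 ÷ £185,644.44 = 1.6806.

1.68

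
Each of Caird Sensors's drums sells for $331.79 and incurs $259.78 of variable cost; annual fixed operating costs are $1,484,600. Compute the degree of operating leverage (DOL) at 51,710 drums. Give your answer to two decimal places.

1.66

Contribution at this volume is 51,710 × $72.01 = $3,723,637.10.
Operating income = contribution − fixed costs = $3,723,637.10 − $1,484,600 = $2,239,037.10.
Degree of operating leverage = $3,723,637.10 / $2,239,037.10 = 1.6631.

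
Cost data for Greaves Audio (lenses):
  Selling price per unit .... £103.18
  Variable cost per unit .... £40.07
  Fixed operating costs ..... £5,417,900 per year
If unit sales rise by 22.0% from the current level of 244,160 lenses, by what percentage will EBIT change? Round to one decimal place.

+33.9%

Contribution at this volume is 244,160 × £63.11 = £15,408,937.60.
Operating income = contribution − fixed costs = £15,408,937.60 − £5,417,900 = £9,991,037.60.
So DOL = total CM / EBIT = £15,408,937.60 / £9,991,037.60 = 1.5423.
%ΔEBIT = DOL × %ΔSales = 1.5423 × +22.0% = +33.9%.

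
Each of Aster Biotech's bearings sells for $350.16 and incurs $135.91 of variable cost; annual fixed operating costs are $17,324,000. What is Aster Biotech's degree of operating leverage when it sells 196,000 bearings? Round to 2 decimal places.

Total contribution margin = 196,000 × $214.25 = $41,993,000.00.
Operating income = contribution − fixed costs = $41,993,000.00 − $17,324,000 = $24,669,000.00.
DOL = contribution ÷ EBIT = $41,993,000.00 ÷ $24,669,000.00 = 1.7023.

1.70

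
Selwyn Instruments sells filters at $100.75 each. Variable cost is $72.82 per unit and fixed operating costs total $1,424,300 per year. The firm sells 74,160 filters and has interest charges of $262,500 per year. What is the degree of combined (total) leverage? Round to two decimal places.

5.39

At 74,160 units, contribution = 74,160 × $27.93 = $2,071,288.80.
Operating income = contribution − fixed costs = $2,071,288.80 − $1,424,300 = $646,988.80. Interest = $262,500.00.
DOL = $2,071,288.80 ÷ $646,988.80 = 3.2014; DFL = $646,988.80 ÷ $384,488.80 = 1.6827.
Combined leverage = 3.2014 × 1.6827 = 5.3870.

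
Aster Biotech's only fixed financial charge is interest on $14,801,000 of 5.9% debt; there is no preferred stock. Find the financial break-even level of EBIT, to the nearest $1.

Annual interest = 5.9% × $14,801,000 = $873,259.00.
Without preferred stock the financial break-even is simply EBIT = interest = $873,259.00.

$873,259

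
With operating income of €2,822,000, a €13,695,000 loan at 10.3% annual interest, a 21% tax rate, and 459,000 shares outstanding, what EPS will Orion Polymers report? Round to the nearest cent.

€2.43

Pre-tax income = €2,822,000 − €1,410,585.00 = €1,411,415.00.
After tax at 21%: net income = €1,411,415.00 × 0.79 = €1,115,017.85.
EPS = €1,115,017.85 ÷ 459,000 = €2.43.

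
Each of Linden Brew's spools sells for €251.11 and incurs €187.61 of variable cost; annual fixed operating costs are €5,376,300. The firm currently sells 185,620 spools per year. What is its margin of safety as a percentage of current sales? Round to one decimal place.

54.4%

Unit CM = price − variable cost = €251.11 − €187.61 = €63.50. Break-even units = €5,376,300 ÷ €63.50 = 84,666.14; break-even revenue = 84,666.14 × €251.11 = €21,260,514.85.
Current sales = 185,620 × €251.11 = €46,611,038.20.
Margin of safety = (€46,611,038.20 − €21,260,514.85) ÷ €46,611,038.20 = 54.4%.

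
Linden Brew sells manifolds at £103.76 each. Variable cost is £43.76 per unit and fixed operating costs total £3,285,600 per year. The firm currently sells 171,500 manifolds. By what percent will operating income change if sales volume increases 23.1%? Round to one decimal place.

At 171,500 units, contribution = 171,500 × £60.00 = £10,290,000.00.
Operating income = contribution − fixed costs = £10,290,000.00 − £3,285,600 = £7,004,400.00.
So DOL = total CM / EBIT = £10,290,000.00 / £7,004,400.00 = 1.4691.
Operating income changes by 1.4691 × +23.1% = +33.9%.

+33.9%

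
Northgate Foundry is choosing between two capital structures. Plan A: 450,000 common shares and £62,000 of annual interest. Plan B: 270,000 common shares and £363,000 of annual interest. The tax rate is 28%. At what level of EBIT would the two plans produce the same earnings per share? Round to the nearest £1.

At indifference, (EBIT − 62,000)(1 − t)/450,000 = (EBIT − 363,000)(1 − t)/270,000.
Cancelling (1 − t) and cross-multiplying: 270,000·(EBIT − 62,000) = 450,000·(EBIT − 363,000).
Solving, EBIT = (363,000·450,000 − 62,000·270,000) / (450,000 − 270,000) = 146,610,000,000 / 180,000 = 814,500.00.

£814,500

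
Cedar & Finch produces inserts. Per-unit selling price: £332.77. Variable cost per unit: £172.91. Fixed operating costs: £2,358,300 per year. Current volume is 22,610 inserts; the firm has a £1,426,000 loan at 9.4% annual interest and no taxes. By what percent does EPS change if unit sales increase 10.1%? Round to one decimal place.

+32.5%

Total contribution margin = 22,610 × £159.86 = £3,614,434.60.
EBIT = £3,614,434.60 − £2,358,300 = £1,256,134.60.
Interest = £134,044.00, so EBIT − I = £1,122,090.60.
Degree of combined leverage = contribution ÷ (EBIT − I) = £3,614,434.60 ÷ £1,122,090.60 = 3.2212.
EPS therefore changes by 3.2212 × (+10.1%) = +32.5%.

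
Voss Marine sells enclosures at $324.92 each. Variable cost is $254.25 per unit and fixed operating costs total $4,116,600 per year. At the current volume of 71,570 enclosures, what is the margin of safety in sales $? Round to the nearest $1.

$4,327,601

Unit CM = price − variable cost = $324.92 − $254.25 = $70.67. Break-even units = $4,116,600 ÷ $70.67 = 58,251.03; break-even revenue = 58,251.03 × $324.92 = $18,926,923.33.
Current sales = 71,570 × $324.92 = $23,254,524.40.
Margin of safety = $23,254,524.40 − $18,926,923.33 = $4,327,601.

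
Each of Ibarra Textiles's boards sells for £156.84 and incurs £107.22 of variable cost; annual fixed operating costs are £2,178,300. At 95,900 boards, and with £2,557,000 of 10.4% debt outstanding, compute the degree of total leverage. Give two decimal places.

Total contribution margin = 95,900 × £49.62 = £4,758,558.00.
Subtracting fixed costs: EBIT = £4,758,558.00 − £2,178,300 = £2,580,258.00. Interest = £265,928.00.
DOL = £4,758,558.00 ÷ £2,580,258.00 = 1.8442; DFL = £2,580,258.00 ÷ £2,314,330.00 = 1.1149.
Combined leverage = 1.8442 × 1.1149 = 2.0561.

2.06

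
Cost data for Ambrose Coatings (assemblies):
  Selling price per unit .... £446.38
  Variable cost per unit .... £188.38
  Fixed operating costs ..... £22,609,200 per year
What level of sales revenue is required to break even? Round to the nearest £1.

£39,117,421

CM per unit = £446.38 − £188.38 = £258.00; CM ratio = £258.00 / £446.38 = 0.5780.
Break-even sales = FC ÷ CM ratio = £22,609,200 × £446.38 / £258.00 = £39,117,421.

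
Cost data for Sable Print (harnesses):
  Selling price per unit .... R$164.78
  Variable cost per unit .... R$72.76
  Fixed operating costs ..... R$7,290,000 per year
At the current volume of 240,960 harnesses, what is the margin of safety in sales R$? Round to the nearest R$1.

R$26,651,203

Unit CM = price − variable cost = R$164.78 − R$72.76 = R$92.02. Break-even units = R$7,290,000 ÷ R$92.02 = 79,221.91; break-even revenue = 79,221.91 × R$164.78 = R$13,054,186.05.
Actual sales revenue = 240,960 × R$164.78 = R$39,705,388.80.
Margin of safety = R$39,705,388.80 − R$13,054,186.05 = R$26,651,203.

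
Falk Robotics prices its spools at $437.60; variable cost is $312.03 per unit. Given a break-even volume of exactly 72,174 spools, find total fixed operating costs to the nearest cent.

$9,062,889.18

Unit CM = price − variable cost = $437.60 − $312.03 = $125.57.
Since BE = FC / CM, FC = 72,174 × $125.57 = $9,062,889.18.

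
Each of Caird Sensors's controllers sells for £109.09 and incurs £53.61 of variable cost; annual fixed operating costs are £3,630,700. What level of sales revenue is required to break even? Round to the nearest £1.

CM per unit = £109.09 − £53.61 = £55.48; CM ratio = £55.48 / £109.09 = 0.5086.
Break-even sales = FC ÷ CM ratio = £3,630,700 × £109.09 / £55.48 = £7,139,024.

£7,139,024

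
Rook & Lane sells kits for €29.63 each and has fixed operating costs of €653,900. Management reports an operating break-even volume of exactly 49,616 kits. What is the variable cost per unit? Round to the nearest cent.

Contribution per unit must be FC / Q = €653,900 / 49,616 = €13.1792.
Hence VC = price − CM = €29.63 − €13.1792 = €16.45.

€16.45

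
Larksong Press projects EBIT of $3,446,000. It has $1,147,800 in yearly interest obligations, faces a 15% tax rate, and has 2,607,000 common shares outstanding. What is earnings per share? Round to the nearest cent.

$0.75

Interest = $1,147,800.00, so EBT = $3,446,000 − $1,147,800.00 = $2,298,200.00.
Net income = $2,298,200.00 × (1 − 0.15) = $1,953,470.00.
EPS = $1,953,470.00 ÷ 2,607,000 = $0.75.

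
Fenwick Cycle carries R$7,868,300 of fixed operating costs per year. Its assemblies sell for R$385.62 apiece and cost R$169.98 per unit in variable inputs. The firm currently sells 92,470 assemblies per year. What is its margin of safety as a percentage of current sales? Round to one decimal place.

Unit CM = price − variable cost = R$385.62 − R$169.98 = R$215.64. Break-even units = R$7,868,300 ÷ R$215.64 = 36,488.13; break-even revenue = 36,488.13 × R$385.62 = R$14,070,552.06.
Current sales = 92,470 × R$385.62 = R$35,658,281.40.
Margin of safety = (R$35,658,281.40 − R$14,070,552.06) ÷ R$35,658,281.40 = 60.5%.

60.5%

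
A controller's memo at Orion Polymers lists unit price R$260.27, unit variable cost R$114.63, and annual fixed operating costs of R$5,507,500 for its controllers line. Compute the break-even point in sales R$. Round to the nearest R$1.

R$9,842,331

CM per unit = R$260.27 − R$114.63 = R$145.64; CM ratio = R$145.64 / R$260.27 = 0.5596.
Break-even revenue = fixed costs × price ÷ CM = R$5,507,500 × R$260.27 ÷ R$145.64 = R$9,842,331.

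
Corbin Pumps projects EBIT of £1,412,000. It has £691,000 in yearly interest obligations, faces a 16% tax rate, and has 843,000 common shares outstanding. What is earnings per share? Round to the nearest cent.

Interest = £691,000.00, so EBT = £1,412,000 − £691,000.00 = £721,000.00.
Net income = £721,000.00 × (1 − 0.16) = £605,640.00.
Per share: £605,640.00 / 843,000 shares = £0.72.

£0.72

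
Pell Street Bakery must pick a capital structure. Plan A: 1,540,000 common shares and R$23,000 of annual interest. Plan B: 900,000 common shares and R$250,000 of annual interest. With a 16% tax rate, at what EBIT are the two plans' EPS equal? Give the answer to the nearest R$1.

At indifference, (EBIT − 23,000)(1 − t)/1,540,000 = (EBIT − 250,000)(1 − t)/900,000.
The (1 − t) factor cancels: (EBIT − 23,000) × 900,000 = (EBIT − 250,000) × 1,540,000.
EBIT × (1,540,000 − 900,000) = 250,000 × 1,540,000 − 23,000 × 900,000 = 364,300,000,000, so EBIT = 364,300,000,000 ÷ 640,000 = 569,218.75.

R$569,219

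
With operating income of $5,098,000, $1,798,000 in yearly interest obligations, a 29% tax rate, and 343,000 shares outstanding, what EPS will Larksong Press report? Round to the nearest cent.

Pre-tax income = $5,098,000 − $1,798,000.00 = $3,300,000.00.
After tax at 29%: net income = $3,300,000.00 × 0.71 = $2,343,000.00.
EPS = $2,343,000.00 ÷ 343,000 = $6.83.

$6.83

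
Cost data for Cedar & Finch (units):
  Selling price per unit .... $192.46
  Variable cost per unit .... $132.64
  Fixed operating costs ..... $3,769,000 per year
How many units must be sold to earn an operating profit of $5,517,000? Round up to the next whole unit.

Unit CM = price − variable cost = $192.46 − $132.64 = $59.82.
Need Q such that Q × $59.82 − $3,769,000 = $5,517,000, i.e. Q = $9,286,000 / $59.82 = 155,232.36 → 155,233.

155,233 units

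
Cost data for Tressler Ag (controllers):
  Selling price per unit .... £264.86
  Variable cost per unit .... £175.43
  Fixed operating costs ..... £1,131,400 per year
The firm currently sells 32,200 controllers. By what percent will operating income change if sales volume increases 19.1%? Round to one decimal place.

+31.5%

Contribution at this volume is 32,200 × £89.43 = £2,879,646.00.
Operating income = contribution − fixed costs = £2,879,646.00 − £1,131,400 = £1,748,246.00.
DOL = contribution ÷ EBIT = £2,879,646.00 ÷ £1,748,246.00 = 1.6472.
Operating income changes by 1.6472 × +19.1% = +31.5%.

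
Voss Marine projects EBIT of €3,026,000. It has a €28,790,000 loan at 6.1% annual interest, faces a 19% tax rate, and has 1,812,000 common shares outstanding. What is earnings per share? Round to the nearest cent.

€0.57

Pre-tax income = €3,026,000 − €1,756,190.00 = €1,269,810.00.
After tax at 19%: net income = €1,269,810.00 × 0.81 = €1,028,546.10.
Per share: €1,028,546.10 / 1,812,000 shares = €0.57.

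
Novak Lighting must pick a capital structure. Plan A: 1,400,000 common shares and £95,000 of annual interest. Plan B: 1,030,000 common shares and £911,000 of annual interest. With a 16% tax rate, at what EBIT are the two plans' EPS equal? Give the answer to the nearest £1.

At indifference, (EBIT − 95,000)(1 − t)/1,400,000 = (EBIT − 911,000)(1 − t)/1,030,000.
The (1 − t) factor cancels: (EBIT − 95,000) × 1,030,000 = (EBIT − 911,000) × 1,400,000.
EBIT × (1,400,000 − 1,030,000) = 911,000 × 1,400,000 − 95,000 × 1,030,000 = 1,177,550,000,000, so EBIT = 1,177,550,000,000 ÷ 370,000 = 3,182,567.57.

£3,182,568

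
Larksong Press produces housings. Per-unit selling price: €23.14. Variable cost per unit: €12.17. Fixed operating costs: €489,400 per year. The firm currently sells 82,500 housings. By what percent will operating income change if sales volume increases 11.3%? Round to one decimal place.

+24.6%

At 82,500 units, contribution = 82,500 × €10.97 = €905,025.00.
EBIT = €905,025.00 − €489,400 = €415,625.00.
DOL = contribution ÷ EBIT = €905,025.00 ÷ €415,625.00 = 2.1775.
%ΔEBIT = DOL × %ΔSales = 2.1775 × +11.3% = +24.6%.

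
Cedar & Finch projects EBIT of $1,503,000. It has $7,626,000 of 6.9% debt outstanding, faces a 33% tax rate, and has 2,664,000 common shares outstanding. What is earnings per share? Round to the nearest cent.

Interest = $526,194.00, so EBT = $1,503,000 − $526,194.00 = $976,806.00.
After tax at 33%: net income = $976,806.00 × 0.67 = $654,460.02.
EPS = $654,460.02 ÷ 2,664,000 = $0.25.

$0.25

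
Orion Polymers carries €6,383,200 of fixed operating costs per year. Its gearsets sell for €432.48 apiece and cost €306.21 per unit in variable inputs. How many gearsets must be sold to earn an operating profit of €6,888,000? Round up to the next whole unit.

Contribution margin per unit = €432.48 − €306.21 = €126.27.
Units = (FC + target) / CM = (€6,383,200 + €6,888,000) / €126.27 = 105,101.77, so 105,102 gearsets.

105,102 gearsets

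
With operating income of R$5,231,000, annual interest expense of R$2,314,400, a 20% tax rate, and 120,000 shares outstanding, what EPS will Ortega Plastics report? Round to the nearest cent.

Interest = R$2,314,400.00, so EBT = R$5,231,000 − R$2,314,400.00 = R$2,916,600.00.
After tax at 20%: net income = R$2,916,600.00 × 0.80 = R$2,333,280.00.
Per share: R$2,333,280.00 / 120,000 shares = R$19.44.

R$19.44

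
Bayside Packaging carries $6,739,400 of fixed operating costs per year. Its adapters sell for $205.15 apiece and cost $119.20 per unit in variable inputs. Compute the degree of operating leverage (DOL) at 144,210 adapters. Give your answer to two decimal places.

Total contribution margin = 144,210 × $85.95 = $12,394,849.50.
Subtracting fixed costs: EBIT = $12,394,849.50 − $6,739,400 = $5,655,449.50.
Degree of operating leverage = $12,394,849.50 / $5,655,449.50 = 2.1917.

2.19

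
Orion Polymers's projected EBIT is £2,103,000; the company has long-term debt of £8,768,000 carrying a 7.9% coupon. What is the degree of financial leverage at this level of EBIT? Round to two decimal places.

Interest = £692,672.00.
Degree of financial leverage = EBIT / (EBIT − interest) = £2,103,000 / £1,410,328.00 = 1.4911.

1.49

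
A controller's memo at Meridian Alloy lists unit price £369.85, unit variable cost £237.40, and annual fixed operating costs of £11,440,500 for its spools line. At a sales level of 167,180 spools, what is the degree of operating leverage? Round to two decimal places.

Contribution at this volume is 167,180 × £132.45 = £22,142,991.00.
Operating income = contribution − fixed costs = £22,142,991.00 − £11,440,500 = £10,702,491.00.
DOL = contribution ÷ EBIT = £22,142,991.00 ÷ £10,702,491.00 = 2.0690.

2.07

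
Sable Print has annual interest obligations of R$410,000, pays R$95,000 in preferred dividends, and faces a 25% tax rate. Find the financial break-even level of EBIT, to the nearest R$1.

R$536,667

Grossing the preferred dividend up to pre-tax terms: R$95,000 / (1 − 0.25) = R$126,666.67.
Financial break-even EBIT = interest + D_p ÷ (1 − t) = R$410,000 + R$126,666.67 = R$536,666.67.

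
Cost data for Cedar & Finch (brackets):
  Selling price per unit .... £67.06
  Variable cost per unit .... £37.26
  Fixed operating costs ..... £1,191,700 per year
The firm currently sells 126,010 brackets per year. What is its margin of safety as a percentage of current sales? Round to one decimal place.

68.3%

Unit CM = price − variable cost = £67.06 − £37.26 = £29.80. Break-even units = £1,191,700 ÷ £29.80 = 39,989.93; break-even revenue = 39,989.93 × £67.06 = £2,681,724.90.
Current sales = 126,010 × £67.06 = £8,450,230.60.
Margin of safety = (£8,450,230.60 − £2,681,724.90) ÷ £8,450,230.60 = 68.3%.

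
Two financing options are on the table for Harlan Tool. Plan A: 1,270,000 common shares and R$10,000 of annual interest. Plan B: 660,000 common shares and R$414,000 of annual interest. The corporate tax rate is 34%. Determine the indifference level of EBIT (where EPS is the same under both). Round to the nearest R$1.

R$851,115

At indifference, (EBIT − 10,000)(1 − t)/1,270,000 = (EBIT − 414,000)(1 − t)/660,000.
The (1 − t) factor cancels: (EBIT − 10,000) × 660,000 = (EBIT − 414,000) × 1,270,000.
EBIT × (1,270,000 − 660,000) = 414,000 × 1,270,000 − 10,000 × 660,000 = 519,180,000,000, so EBIT = 519,180,000,000 ÷ 610,000 = 851,114.75.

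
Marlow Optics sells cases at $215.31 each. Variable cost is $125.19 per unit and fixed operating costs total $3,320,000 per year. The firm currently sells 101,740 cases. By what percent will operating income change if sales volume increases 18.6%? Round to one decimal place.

+29.2%

Total contribution margin = 101,740 × $90.12 = $9,168,808.80.
Operating income = contribution − fixed costs = $9,168,808.80 − $3,320,000 = $5,848,808.80.
DOL = contribution ÷ EBIT = $9,168,808.80 ÷ $5,848,808.80 = 1.5676.
So EBIT moves 1.5676 × (+18.6%) = +29.2%.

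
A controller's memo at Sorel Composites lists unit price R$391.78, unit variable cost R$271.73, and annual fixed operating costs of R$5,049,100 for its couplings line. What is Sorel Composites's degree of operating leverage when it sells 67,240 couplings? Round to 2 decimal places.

Contribution at this volume is 67,240 × R$120.05 = R$8,072,162.00.
Operating income = contribution − fixed costs = R$8,072,162.00 − R$5,049,100 = R$3,023,062.00.
So DOL = total CM / EBIT = R$8,072,162.00 / R$3,023,062.00 = 2.6702.

2.67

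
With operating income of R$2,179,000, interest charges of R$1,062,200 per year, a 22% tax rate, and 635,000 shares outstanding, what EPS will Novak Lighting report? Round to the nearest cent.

R$1.37

Pre-tax income = R$2,179,000 − R$1,062,200.00 = R$1,116,800.00.
After tax at 22%: net income = R$1,116,800.00 × 0.78 = R$871,104.00.
EPS = R$871,104.00 ÷ 635,000 = R$1.37.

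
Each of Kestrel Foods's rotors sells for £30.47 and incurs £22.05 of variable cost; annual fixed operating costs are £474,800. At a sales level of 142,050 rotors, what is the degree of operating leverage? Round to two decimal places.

Total contribution margin = 142,050 × £8.42 = £1,196,061.00.
Operating income = contribution − fixed costs = £1,196,061.00 − £474,800 = £721,261.00.
So DOL = total CM / EBIT = £1,196,061.00 / £721,261.00 = 1.6583.

1.66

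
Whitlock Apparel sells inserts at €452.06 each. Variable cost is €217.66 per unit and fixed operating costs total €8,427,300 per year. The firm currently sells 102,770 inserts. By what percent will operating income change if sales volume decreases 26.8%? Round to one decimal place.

At 102,770 units, contribution = 102,770 × €234.40 = €24,089,288.00.
Subtracting fixed costs: EBIT = €24,089,288.00 − €8,427,300 = €15,661,988.00.
Degree of operating leverage = €24,089,288.00 / €15,661,988.00 = 1.5381.
%ΔEBIT = DOL × %ΔSales = 1.5381 × -26.8% = -41.2%.

-41.2%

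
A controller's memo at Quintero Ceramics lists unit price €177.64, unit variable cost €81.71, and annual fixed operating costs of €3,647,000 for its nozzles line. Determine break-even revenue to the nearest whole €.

€6,753,394

Contribution margin per unit = €177.64 − €81.71 = €95.93, a CM ratio of €95.93 ÷ €177.64 = 0.5400.
Break-even revenue = fixed costs × price ÷ CM = €3,647,000 × €177.64 ÷ €95.93 = €6,753,394.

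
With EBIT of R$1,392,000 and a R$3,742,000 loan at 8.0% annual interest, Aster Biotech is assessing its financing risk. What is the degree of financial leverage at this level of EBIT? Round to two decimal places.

1.27

Annual interest charges come to R$299,360.00.
DFL = EBIT ÷ (EBIT − I) = R$1,392,000 ÷ (R$1,392,000 − R$299,360.00) = R$1,392,000 ÷ R$1,092,640.00 = 1.2740.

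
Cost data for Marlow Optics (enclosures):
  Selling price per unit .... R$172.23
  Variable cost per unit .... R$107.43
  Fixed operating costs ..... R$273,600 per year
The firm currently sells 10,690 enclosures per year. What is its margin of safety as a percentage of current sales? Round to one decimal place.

60.5%

Unit CM = price − variable cost = R$172.23 − R$107.43 = R$64.80. Break-even units = R$273,600 ÷ R$64.80 = 4,222.22; break-even revenue = 4,222.22 × R$172.23 = R$727,193.33.
Actual sales revenue = 10,690 × R$172.23 = R$1,841,138.70.
Margin of safety = (R$1,841,138.70 − R$727,193.33) ÷ R$1,841,138.70 = 60.5%.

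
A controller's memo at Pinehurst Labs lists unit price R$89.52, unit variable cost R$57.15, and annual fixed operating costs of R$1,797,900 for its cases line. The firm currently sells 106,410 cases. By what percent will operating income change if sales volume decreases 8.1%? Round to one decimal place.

-16.9%

Contribution at this volume is 106,410 × R$32.37 = R$3,444,491.70.
Subtracting fixed costs: EBIT = R$3,444,491.70 − R$1,797,900 = R$1,646,591.70.
DOL = contribution ÷ EBIT = R$3,444,491.70 ÷ R$1,646,591.70 = 2.0919.
%ΔEBIT = DOL × %ΔSales = 2.0919 × -8.1% = -16.9%.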